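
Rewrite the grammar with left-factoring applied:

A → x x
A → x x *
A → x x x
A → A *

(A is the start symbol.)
Left-factoring transforms A → αβ₁ | αβ₂ into A → αA' and A' → β₁ | β₂
(α is the longest common prefix among the alternatives). Repeat until
no nonterminal has two alternatives with a common prefix.

Round 1: A has alternatives sharing prefix 'x x'. Introduce A': A → x x A'
  Add: A' → ε
  Add: A' → *
  Add: A' → x

No remaining common prefixes — done.

Resulting grammar:
A → x x A'
A' → ε
A' → *
A' → x
A → A *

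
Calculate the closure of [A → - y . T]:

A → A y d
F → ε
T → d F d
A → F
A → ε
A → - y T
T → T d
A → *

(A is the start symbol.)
{ [A → - y . T], [T → . T d], [T → . d F d] }

Start with: [A → - y . T]
  [A → - y . T] has the dot before T: add [T → . d F d], [T → . T d]
No further items can be added.

CLOSURE = { [A → - y . T], [T → . T d], [T → . d F d] }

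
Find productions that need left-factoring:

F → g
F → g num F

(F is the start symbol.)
Yes, F has productions with common prefix 'g'

Left-factoring is needed when two productions for the same non-terminal
share a common prefix on the right-hand side.

Productions for F:
  F → g
  F → g num F

Found common prefix 'g' in productions for F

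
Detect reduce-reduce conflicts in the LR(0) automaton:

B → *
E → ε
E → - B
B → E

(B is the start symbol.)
No reduce-reduce conflicts

A reduce-reduce conflict occurs when an LR(0) state has two complete items [A → α .] and [B → β .] — both call for a reduction, and with no lookahead the parser cannot choose between them.

Augment with B' → B and build the canonical LR(0) collection (I0 = CLOSURE({[B' → . B]}), then GOTO on every symbol after a dot until no new states appear). It has 6 states:
  I0: { [B → . *], [B → . E], [B' → . B], [E → . - B], [E → .] }  — shift, reduce
  I1: { [B → * .] }  — reduce
  I2: { [B → . *], [B → . E], [E → - . B], [E → . - B], [E → .] }  — shift, reduce
  I3: { [B' → B .] }  — accept
  I4: { [B → E .] }  — reduce
  I5: { [E → - B .] }  — reduce

No state contains more than one complete item.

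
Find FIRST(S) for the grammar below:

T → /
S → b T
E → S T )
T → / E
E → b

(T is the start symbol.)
To compute FIRST(S), examine every production with S on the left-hand side, reading each right-hand side left to right until a non-nullable symbol is reached.

From S → b T:
  - b is a terminal: add 'b' and stop

Collecting: FIRST(S) = { 'b' }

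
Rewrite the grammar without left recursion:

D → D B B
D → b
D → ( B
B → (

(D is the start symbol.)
D is directly left-recursive. The standard transformation for
  A → A α₁ | ... | A α_m | β₁ | ... | β_n
is
  A  → β₁ A' | ... | β_n A'
  A' → α₁ A' | ... | α_m A' | ε

D → b becomes D → b D'
D → ( B becomes D → ( B D'
D → D B B becomes D' → B B D'
Add D' → ε

Productions for other non-terminals are unchanged:
  B → (

Resulting grammar:
D → b D'
D → ( B D'
D' → B B D'
D' → ε
B → (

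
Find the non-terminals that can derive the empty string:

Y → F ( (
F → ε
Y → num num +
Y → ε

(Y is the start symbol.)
ε-productions: F → ε, Y → ε
So F, Y are immediately nullable.
Every non-terminal is now nullable.
Nullable = { 'F', 'Y' }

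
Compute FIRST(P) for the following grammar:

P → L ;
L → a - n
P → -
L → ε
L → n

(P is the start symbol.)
To compute FIRST(P), examine every production with P on the left-hand side, reading each right-hand side left to right until a non-nullable symbol is reached.

FIRST sets of the other non-terminals involved (by the same procedure, iterated to a fixed point):
  FIRST(L) = { 'a', 'n', ε }

From P → L ;:
  - L is a non-terminal: add FIRST(L) \ {ε} = { 'a', 'n' }
    L is nullable, so continue to the next symbol
  - ';' is a terminal: add ';' and stop
From P → -:
  - '-' is a terminal: add '-' and stop

Collecting: FIRST(P) = { '-', ';', 'a', 'n' }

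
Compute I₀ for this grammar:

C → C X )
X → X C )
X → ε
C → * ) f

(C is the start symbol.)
{ [C → . * ) f], [C → . C X )], [C' → . C] }

First, augment the grammar with C' → C
I₀ = CLOSURE({ [C' → . C] }):
  [C' → . C] has the dot before C: add [C → . C X )], [C → . * ) f]
No further items can be added.

I₀ = { [C → . * ) f], [C → . C X )], [C' → . C] }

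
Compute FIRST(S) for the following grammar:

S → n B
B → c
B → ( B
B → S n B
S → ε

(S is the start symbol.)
{ 'n', ε }

From S → n B:
  - n is a terminal: add 'n' and stop
From S → ε:
  - ε-production, so ε ∈ FIRST(S)

Collecting: FIRST(S) = { 'n', ε }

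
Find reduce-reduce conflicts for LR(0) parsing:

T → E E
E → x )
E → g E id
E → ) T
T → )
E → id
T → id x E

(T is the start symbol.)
Augment with T' → T and build the canonical LR(0) collection (I0 = CLOSURE({[T' → . T]}), then GOTO on every symbol after a dot until no new states appear). It has 16 states:
  I0: { [E → . ) T], [E → . g E id], [E → . id], [E → . x )], [T → . )], [T → . E E], [T → . id x E], [T' → . T] }  — shift
  I1: { [E → ) . T], [E → . ) T], [E → . g E id], [E → . id], [E → . x )], [T → ) .], [T → . )], [T → . E E], [T → . id x E] }  — shift, reduce
  I2: { [E → . ) T], [E → . g E id], [E → . id], [E → . x )], [T → E . E] }  — shift
  I3: { [T' → T .] }  — accept
  I4: { [E → . ) T], [E → . g E id], [E → . id], [E → . x )], [E → g . E id] }  — shift
  I5: { [E → id .], [T → id . x E] }  — shift, reduce
  I6: { [E → x . )] }  — shift
  I7: { [E → x ) .] }  — reduce
  I8: { [E → . ) T], [E → . g E id], [E → . id], [E → . x )], [T → id x . E] }  — shift
  I9: { [E → ) . T], [E → . ) T], [E → . g E id], [E → . id], [E → . x )], [T → . )], [T → . E E], [T → . id x E] }  — shift
  I10: { [T → id x E .] }  — reduce
  I11: { [E → id .] }  — reduce
  I12: { [E → ) T .] }  — reduce
  I13: { [E → g E . id] }  — shift
  I14: { [E → g E id .] }  — reduce
  I15: { [T → E E .] }  — reduce

No state contains more than one complete item.

Answer: No reduce-reduce conflicts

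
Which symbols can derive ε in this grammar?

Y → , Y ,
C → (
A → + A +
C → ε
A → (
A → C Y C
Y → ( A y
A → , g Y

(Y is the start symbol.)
{ 'C' }

A non-terminal is nullable if it can derive ε (the empty string): either it has an ε-production, or it has a production whose right-hand side consists entirely of nullable non-terminals.

ε-productions: C → ε
So C is immediately nullable.
No further non-terminal can be added: every production for the remaining non-terminals contains a terminal or a non-nullable non-terminal.
Nullable = { 'C' }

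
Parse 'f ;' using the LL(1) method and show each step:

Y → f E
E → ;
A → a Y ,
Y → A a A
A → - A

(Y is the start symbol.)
Stack is shown with the top on the left.

Stack  Input  Action
--------------------
Y $    f ; $  output Y → f E
f E $  f ; $  match 'f'
E $    ; $    output E → ;
; $    ; $    match ';'
$      $      accept

The string is accepted.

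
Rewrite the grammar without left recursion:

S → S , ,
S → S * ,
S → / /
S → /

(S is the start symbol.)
S is directly left-recursive. The standard transformation for
  A → A α₁ | ... | A α_m | β₁ | ... | β_n
is
  A  → β₁ A' | ... | β_n A'
  A' → α₁ A' | ... | α_m A' | ε

S → / / becomes S → / / S'
S → / becomes S → / S'
S → S , , becomes S' → , , S'
S → S * , becomes S' → * , S'
Add S' → ε

Resulting grammar:
S → / / S'
S → / S'
S' → , , S'
S' → * , S'
S' → ε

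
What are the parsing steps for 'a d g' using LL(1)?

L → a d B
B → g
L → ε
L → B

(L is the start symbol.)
Stack is shown with the top on the left.

Stack    Input    Action
------------------------
L $      a d g $  output L → a d B
a d B $  a d g $  match 'a'
d B $    d g $    match 'd'
B $      g $      output B → g
g $      g $      match 'g'
$        $        accept

The string is accepted.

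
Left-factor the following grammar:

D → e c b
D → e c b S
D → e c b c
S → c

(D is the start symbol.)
D → e c b D'
D' → ε
D' → S
D' → c
S → c

Left-factoring transforms A → αβ₁ | αβ₂ into A → αA' and A' → β₁ | β₂
(α is the longest common prefix among the alternatives). Repeat until
no nonterminal has two alternatives with a common prefix.

Round 1: D has alternatives sharing prefix 'e c b'. Introduce D': D → e c b D'
  Add: D' → ε
  Add: D' → S
  Add: D' → c

No remaining common prefixes — done.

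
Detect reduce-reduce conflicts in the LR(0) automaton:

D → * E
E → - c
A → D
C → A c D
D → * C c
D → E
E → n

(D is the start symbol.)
Yes — I10: [D → * E .] vs [D → E .]

A reduce-reduce conflict occurs when an LR(0) state has two complete items [A → α .] and [B → β .] — both call for a reduction, and with no lookahead the parser cannot choose between them.

Augment with D' → D and build the canonical LR(0) collection (I0 = CLOSURE({[D' → . D]}), then GOTO on every symbol after a dot until no new states appear). It has 14 states:
  I0: { [D → . * C c], [D → . * E], [D → . E], [D' → . D], [E → . - c], [E → . n] }  — shift
  I1: { [A → . D], [C → . A c D], [D → * . C c], [D → * . E], [D → . * C c], [D → . * E], [D → . E], [E → . - c], [E → . n] }  — shift
  I2: { [E → - . c] }  — shift
  I3: { [D' → D .] }  — accept
  I4: { [D → E .] }  — reduce
  I5: { [E → n .] }  — reduce
  I6: { [E → - c .] }  — reduce
  I7: { [C → A . c D] }  — shift
  I8: { [D → * C . c] }  — shift
  I9: { [A → D .] }  — reduce
  I10: { [D → * E .], [D → E .] }  — 2 reduces
  I11: { [D → * C c .] }  — reduce
  I12: { [C → A c . D], [D → . * C c], [D → . * E], [D → . E], [E → . - c], [E → . n] }  — shift
  I13: { [C → A c D .] }  — reduce

I10 contains complete items [D → * E .], [D → E .] — reduce-reduce conflict.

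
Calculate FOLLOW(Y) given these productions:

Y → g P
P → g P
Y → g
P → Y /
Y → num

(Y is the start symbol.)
{ $, '/' }

Y is the start symbol, so $ ∈ FOLLOW(Y).
In P → Y /: Y is followed by '/', add FIRST('/') \ {ε} = { '/' }

Taking the union: FOLLOW(Y) = { $, '/' }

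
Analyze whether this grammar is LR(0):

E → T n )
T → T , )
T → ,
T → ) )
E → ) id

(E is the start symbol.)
Yes, the grammar is LR(0)

A grammar is LR(0) if no state in the canonical LR(0) collection has:
  - both a shift item (dot before a terminal) and a complete item (shift-reduce conflict), or
  - two or more complete items (reduce-reduce conflict; the accept item [E' → E .] counts as a complete item here).

Augment with E' → E and build the canonical LR(0) collection (I0 = CLOSURE({[E' → . E]}), then GOTO on every symbol after a dot until no new states appear). It has 11 states:
  I0: { [E → . ) id], [E → . T n )], [E' → . E], [T → . ) )], [T → . ,], [T → . T , )] }  — shift
  I1: { [E → ) . id], [T → ) . )] }  — shift
  I2: { [T → , .] }  — reduce
  I3: { [E' → E .] }  — accept
  I4: { [E → T . n )], [T → T . , )] }  — shift
  I5: { [T → T , . )] }  — shift
  I6: { [E → T n . )] }  — shift
  I7: { [E → T n ) .] }  — reduce
  I8: { [T → T , ) .] }  — reduce
  I9: { [T → ) ) .] }  — reduce
  I10: { [E → ) id .] }  — reduce

Every state is either a pure shift/goto state or contains exactly one complete item and nothing to shift — no conflicts. The grammar is LR(0).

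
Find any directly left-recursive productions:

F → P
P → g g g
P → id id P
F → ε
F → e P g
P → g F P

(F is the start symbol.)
No direct left recursion

Direct left recursion occurs when N → N α for some non-terminal N (the right-hand side begins with the left-hand side itself).

F → P: starts with P
P → g g g: starts with g
P → id id P: starts with id
F → ε: starts with ε
F → e P g: starts with e
P → g F P: starts with g

No direct left recursion found.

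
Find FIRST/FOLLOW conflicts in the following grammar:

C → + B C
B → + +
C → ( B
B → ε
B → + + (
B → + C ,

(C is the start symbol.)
Yes. B → '+' '+' with FOLLOW(B) on { '+' }; B → '+' '+' '(' with FOLLOW(B) on { '+' }; B → '+' C ',' with FOLLOW(B) on { '+' }

Nullable non-terminals: B.

B: nullable alternative(s) B → ε; FOLLOW(B) = { $, '(', '+', ',' }
  B → + +: FIRST \ {ε} = { '+' } — overlaps FOLLOW(B) on { '+' }: CONFLICT
  B → ε: FIRST \ {ε} = { } — this is the only nullable alternative, skip
  B → + + (: FIRST \ {ε} = { '+' } — overlaps FOLLOW(B) on { '+' }: CONFLICT
  B → + C ,: FIRST \ {ε} = { '+' } — overlaps FOLLOW(B) on { '+' }: CONFLICT

C has no nullable alternative, so no FIRST/FOLLOW check is needed there.

So the grammar has 3 FIRST/FOLLOW conflicts (marked CONFLICT above).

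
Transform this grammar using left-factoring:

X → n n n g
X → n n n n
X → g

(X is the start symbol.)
X → n n n X'
X' → g
X' → n
X → g

Left-factoring transforms A → αβ₁ | αβ₂ into A → αA' and A' → β₁ | β₂
(α is the longest common prefix among the alternatives). Repeat until
no nonterminal has two alternatives with a common prefix.

Round 1: X has alternatives sharing prefix 'n n n'. Introduce X': X → n n n X'
  Add: X' → g
  Add: X' → n

No remaining common prefixes — done.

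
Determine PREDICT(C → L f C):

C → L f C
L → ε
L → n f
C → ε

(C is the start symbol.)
PREDICT(C → L f C) = (FIRST(RHS) \ {ε}) ∪ (FOLLOW(C) if ε ∈ FIRST(RHS), i.e. RHS ⇒* ε)
FIRST(L) = { 'n', ε }
FIRST(L f C) = { 'f', 'n' }
ε ∉ FIRST(L f C), so FOLLOW(C) is not added.
PREDICT(C → L f C) = { 'f', 'n' }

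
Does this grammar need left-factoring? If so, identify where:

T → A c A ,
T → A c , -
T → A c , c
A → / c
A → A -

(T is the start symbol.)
Left-factoring is needed when two productions for the same non-terminal
share a common prefix on the right-hand side.

Productions for T:
  T → A c A ,
  T → A c , -
  T → A c , c
Productions for A:
  A → / c
  A → A -

Found common prefix 'A c' in productions for T

Answer: Yes, T has productions with common prefix 'A c'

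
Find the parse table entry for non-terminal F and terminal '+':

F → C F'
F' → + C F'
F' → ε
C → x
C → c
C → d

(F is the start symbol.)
To find M[F, '+'], we find productions for F where '+' is in the predict set (PREDICT(N → α) = (FIRST(α) \ {ε}) ∪ (FOLLOW(N) if α ⇒* ε)).

Relevant sets:
  FIRST(C) = { 'c', 'd', 'x' }

F → C F': PREDICT = { 'c', 'd', 'x' }

M[F, '+'] is empty (no production applies)

Answer: Empty (error entry)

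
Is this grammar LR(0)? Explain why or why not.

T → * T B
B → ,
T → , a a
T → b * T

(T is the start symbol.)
Yes, the grammar is LR(0)

Augment with T' → T and build the canonical LR(0) collection (I0 = CLOSURE({[T' → . T]}), then GOTO on every symbol after a dot until no new states appear). It has 12 states:
  I0: { [T → . * T B], [T → . , a a], [T → . b * T], [T' → . T] }  — shift
  I1: { [T → * . T B], [T → . * T B], [T → . , a a], [T → . b * T] }  — shift
  I2: { [T → , . a a] }  — shift
  I3: { [T' → T .] }  — accept
  I4: { [T → b . * T] }  — shift
  I5: { [T → . * T B], [T → . , a a], [T → . b * T], [T → b * . T] }  — shift
  I6: { [T → b * T .] }  — reduce
  I7: { [T → , a . a] }  — shift
  I8: { [T → , a a .] }  — reduce
  I9: { [B → . ,], [T → * T . B] }  — shift
  I10: { [B → , .] }  — reduce
  I11: { [T → * T B .] }  — reduce

Every state is either a pure shift/goto state or contains exactly one complete item and nothing to shift — no conflicts. The grammar is LR(0).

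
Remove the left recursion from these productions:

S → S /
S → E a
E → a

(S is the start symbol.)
S → E a S'
S' → / S'
S' → ε
E → a

S is directly left-recursive. The standard transformation for
  A → A α₁ | ... | A α_m | β₁ | ... | β_n
is
  A  → β₁ A' | ... | β_n A'
  A' → α₁ A' | ... | α_m A' | ε

S → E a becomes S → E a S'
S → S / becomes S' → / S'
Add S' → ε

Productions for other non-terminals are unchanged:
  E → a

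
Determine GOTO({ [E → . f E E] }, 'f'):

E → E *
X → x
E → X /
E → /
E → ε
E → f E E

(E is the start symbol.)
GOTO(I, 'f') = CLOSURE({ [A → αX.β] : [A → α.Xβ] ∈ I, X = 'f' })

Items with dot before 'f', with the dot advanced:
  [E → . f E E] → [E → f . E E]
Closure of the advanced items:
  [E → f . E E] has the dot before E: add [E → . E *], [E → . X /], [E → . /], [E → .], [E → . f E E]
  [E → . X /] has the dot before X: add [X → . x]

GOTO = { [E → . /], [E → . E *], [E → . X /], [E → . f E E], [E → .], [E → f . E E], [X → . x] }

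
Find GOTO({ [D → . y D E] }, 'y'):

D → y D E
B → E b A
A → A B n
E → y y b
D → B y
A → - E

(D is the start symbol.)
{ [B → . E b A], [D → . B y], [D → . y D E], [D → y . D E], [E → . y y b] }

GOTO(I, 'y') = CLOSURE({ [A → αX.β] : [A → α.Xβ] ∈ I, X = 'y' })

Items with dot before 'y', with the dot advanced:
  [D → . y D E] → [D → y . D E]
Closure of the advanced items:
  [D → y . D E] has the dot before D: add [D → . y D E], [D → . B y]
  [D → . B y] has the dot before B: add [B → . E b A]
  [B → . E b A] has the dot before E: add [E → . y y b]

GOTO = { [B → . E b A], [D → . B y], [D → . y D E], [D → y . D E], [E → . y y b] }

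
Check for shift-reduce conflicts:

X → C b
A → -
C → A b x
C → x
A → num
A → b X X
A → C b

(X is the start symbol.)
No shift-reduce conflicts

Augment with X' → X and build the canonical LR(0) collection (I0 = CLOSURE({[X' → . X]}), then GOTO on every symbol after a dot until no new states appear). It has 13 states:
  I0: { [A → . -], [A → . C b], [A → . b X X], [A → . num], [C → . A b x], [C → . x], [X → . C b], [X' → . X] }  — shift
  I1: { [A → - .] }  — reduce
  I2: { [C → A . b x] }  — shift
  I3: { [A → C . b], [X → C . b] }  — shift
  I4: { [X' → X .] }  — accept
  I5: { [A → . -], [A → . C b], [A → . b X X], [A → . num], [A → b . X X], [C → . A b x], [C → . x], [X → . C b] }  — shift
  I6: { [A → num .] }  — reduce
  I7: { [C → x .] }  — reduce
  I8: { [A → . -], [A → . C b], [A → . b X X], [A → . num], [A → b X . X], [C → . A b x], [C → . x], [X → . C b] }  — shift
  I9: { [A → b X X .] }  — reduce
  I10: { [A → C b .], [X → C b .] }  — 2 reduces
  I11: { [C → A b . x] }  — shift
  I12: { [C → A b x .] }  — reduce

No state contains both a complete item and a shift item.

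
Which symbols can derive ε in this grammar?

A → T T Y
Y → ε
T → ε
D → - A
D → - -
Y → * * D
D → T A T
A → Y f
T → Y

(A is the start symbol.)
{ 'A', 'D', 'T', 'Y' }

A non-terminal is nullable if it can derive ε (the empty string): either it has an ε-production, or it has a production whose right-hand side consists entirely of nullable non-terminals.

ε-productions: Y → ε, T → ε
So Y, T are immediately nullable.
A → T T Y: every symbol on the right is nullable, so A is nullable too.
D → T A T: every symbol on the right is nullable, so D is nullable too.
Every non-terminal is now nullable.
Nullable = { 'A', 'D', 'T', 'Y' }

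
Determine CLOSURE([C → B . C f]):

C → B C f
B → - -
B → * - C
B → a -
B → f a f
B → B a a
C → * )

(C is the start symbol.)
To compute CLOSURE, for each item [A → α.Bβ] where B is a non-terminal, add [B → .γ] for all productions B → γ; repeat for the newly added items until nothing changes.

Start with: [C → B . C f]
  [C → B . C f] has the dot before C: add [C → . B C f], [C → . * )]
  [C → . B C f] has the dot before B: add [B → . - -], [B → . * - C], [B → . a -], [B → . f a f], [B → . B a a]
No further items can be added.

CLOSURE = { [B → . * - C], [B → . - -], [B → . B a a], [B → . a -], [B → . f a f], [C → . * )], [C → . B C f], [C → B . C f] }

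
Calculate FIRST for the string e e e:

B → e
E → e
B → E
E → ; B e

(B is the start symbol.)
{ 'e' }

To compute FIRST(e e e), process the symbols left to right:
Symbol e is a terminal. Add 'e' and stop.
FIRST(e e e) = { 'e' }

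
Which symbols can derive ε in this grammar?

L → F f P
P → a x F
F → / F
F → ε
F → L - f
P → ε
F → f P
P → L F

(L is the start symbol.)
A non-terminal is nullable if it can derive ε (the empty string): either it has an ε-production, or it has a production whose right-hand side consists entirely of nullable non-terminals.

ε-productions: F → ε, P → ε
So F, P are immediately nullable.
No further non-terminal can be added: every production for the remaining non-terminals contains a terminal or a non-nullable non-terminal.
Nullable = { 'F', 'P' }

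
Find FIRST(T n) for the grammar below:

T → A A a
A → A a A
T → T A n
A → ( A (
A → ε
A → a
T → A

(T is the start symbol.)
{ '(', 'a', 'n' }

FIRST sets of the non-terminals involved (from the grammar, by fixed-point iteration):
  FIRST(T) = { '(', 'a', 'n', ε }

To compute FIRST(T n), process the symbols left to right:
Symbol T is a non-terminal. Add FIRST(T) \ {ε} = { '(', 'a', 'n' }
T is nullable (ε ∈ FIRST(T)), continue to the next symbol.
Symbol n is a terminal. Add 'n' and stop.
FIRST(T n) = { '(', 'a', 'n' }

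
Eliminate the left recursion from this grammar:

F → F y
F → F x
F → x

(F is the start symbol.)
F is directly left-recursive. The standard transformation for
  A → A α₁ | ... | A α_m | β₁ | ... | β_n
is
  A  → β₁ A' | ... | β_n A'
  A' → α₁ A' | ... | α_m A' | ε

F → x becomes F → x F'
F → F y becomes F' → y F'
F → F x becomes F' → x F'
Add F' → ε

Resulting grammar:
F → x F'
F' → y F'
F' → x F'
F' → ε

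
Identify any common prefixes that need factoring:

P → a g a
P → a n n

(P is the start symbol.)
Left-factoring is needed when two productions for the same non-terminal
share a common prefix on the right-hand side.

Productions for P:
  P → a g a
  P → a n n

Found common prefix 'a' in productions for P

Answer: Yes, P has productions with common prefix 'a'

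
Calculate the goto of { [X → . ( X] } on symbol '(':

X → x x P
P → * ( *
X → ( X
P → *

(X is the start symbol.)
{ [X → ( . X], [X → . ( X], [X → . x x P] }

GOTO(I, '(') = CLOSURE({ [A → αX.β] : [A → α.Xβ] ∈ I, X = '(' })

Items with dot before '(', with the dot advanced:
  [X → . ( X] → [X → ( . X]
Closure of the advanced items:
  [X → ( . X] has the dot before X: add [X → . x x P], [X → . ( X]

GOTO = { [X → ( . X], [X → . ( X], [X → . x x P] }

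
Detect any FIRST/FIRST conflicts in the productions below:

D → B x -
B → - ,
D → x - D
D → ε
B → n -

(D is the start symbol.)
No FIRST/FIRST conflicts.

A FIRST/FIRST conflict occurs when two productions N → α and N → β for the same non-terminal have FIRST(α) ∩ FIRST(β) ≠ ∅ (with ε ∈ FIRST of a nullable right-hand side, so two nullable alternatives also conflict).

FIRST sets of the non-terminals at (or reachable through a nullable prefix from) the front of some alternative:
  FIRST(B) = { '-', 'n' }

Productions for D:
  D → B x -: FIRST = { '-', 'n' }
  D → x - D: FIRST = { 'x' }
  D → ε: FIRST = { ε }
Productions for B:
  B → - ,: FIRST = { '-' }
  B → n -: FIRST = { 'n' }

All alternatives of each non-terminal have pairwise disjoint FIRST sets.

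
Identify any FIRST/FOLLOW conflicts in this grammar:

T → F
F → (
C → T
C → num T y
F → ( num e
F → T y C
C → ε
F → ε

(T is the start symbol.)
A FIRST/FOLLOW conflict occurs when a non-terminal N has a nullable alternative N → β (β ⇒* ε) and another alternative N → α with FIRST(α) ∩ FOLLOW(N) ≠ ∅: on such a lookahead the parser cannot decide between expanding α and letting N vanish via β.

Nullable non-terminals: C, F, T.
FIRST sets used below: FIRST(T) = { '(', 'y', ε }

C: nullable alternative(s) C → T, C → ε; FOLLOW(C) = { $, 'y' }
  C → T: FIRST \ {ε} = { '(', 'y' } — overlaps FOLLOW(C) on { 'y' }: CONFLICT
  C → num T y: FIRST \ {ε} = { 'num' } — disjoint from FOLLOW(C)
  C → ε: FIRST \ {ε} = { } — disjoint from FOLLOW(C)

F: nullable alternative(s) F → ε; FOLLOW(F) = { $, 'y' }
  F → (: FIRST \ {ε} = { '(' } — disjoint from FOLLOW(F)
  F → ( num e: FIRST \ {ε} = { '(' } — disjoint from FOLLOW(F)
  F → T y C: FIRST \ {ε} = { '(', 'y' } — overlaps FOLLOW(F) on { 'y' }: CONFLICT
  F → ε: FIRST \ {ε} = { } — this is the only nullable alternative, skip
T has a nullable alternative but only one production, so nothing to check.

So the grammar has 2 FIRST/FOLLOW conflicts (marked CONFLICT above).

Answer: Yes. F → T y C with FOLLOW(F) on { 'y' }; C → T with FOLLOW(C) on { 'y' }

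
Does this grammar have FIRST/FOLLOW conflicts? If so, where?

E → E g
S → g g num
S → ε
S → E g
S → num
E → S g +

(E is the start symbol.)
Nullable non-terminals: S.
FIRST sets used below: FIRST(E) = { 'g', 'num' }

S: nullable alternative(s) S → ε; FOLLOW(S) = { 'g' }
  S → g g num: FIRST \ {ε} = { 'g' } — overlaps FOLLOW(S) on { 'g' }: CONFLICT
  S → ε: FIRST \ {ε} = { } — this is the only nullable alternative, skip
  S → E g: FIRST \ {ε} = { 'g', 'num' } — overlaps FOLLOW(S) on { 'g' }: CONFLICT
  S → num: FIRST \ {ε} = { 'num' } — disjoint from FOLLOW(S)

E has no nullable alternative, so no FIRST/FOLLOW check is needed there.

So the grammar has 2 FIRST/FOLLOW conflicts (marked CONFLICT above).

Answer: Yes. S → g g num with FOLLOW(S) on { 'g' }; S → E g with FOLLOW(S) on { 'g' }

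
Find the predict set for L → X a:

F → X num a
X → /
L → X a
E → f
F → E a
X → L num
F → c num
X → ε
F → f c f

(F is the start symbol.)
{ '/', 'a' }

PREDICT(L → X a) = (FIRST(RHS) \ {ε}) ∪ (FOLLOW(L) if ε ∈ FIRST(RHS), i.e. RHS ⇒* ε)
FIRST(X) = { '/', 'a', ε }
FIRST(X a) = { '/', 'a' }
ε ∉ FIRST(X a), so FOLLOW(L) is not added.
PREDICT(L → X a) = { '/', 'a' }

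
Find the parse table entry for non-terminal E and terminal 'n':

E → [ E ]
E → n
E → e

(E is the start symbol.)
E → n

To find M[E, 'n'], we find productions for E where 'n' is in the predict set (PREDICT(N → α) = (FIRST(α) \ {ε}) ∪ (FOLLOW(N) if α ⇒* ε)).

E → [ E ]: PREDICT = { '[' }
E → n: PREDICT = { 'n' }
  'n' is in predict set, so this production goes in M[E, 'n']
E → e: PREDICT = { 'e' }

M[E, 'n'] = E → n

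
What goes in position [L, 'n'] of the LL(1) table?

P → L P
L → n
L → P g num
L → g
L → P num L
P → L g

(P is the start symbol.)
To find M[L, 'n'], we find productions for L where 'n' is in the predict set (PREDICT(N → α) = (FIRST(α) \ {ε}) ∪ (FOLLOW(N) if α ⇒* ε)).

Relevant sets:
  FIRST(P) = { 'g', 'n' }

L → n: PREDICT = { 'n' }
  'n' is in predict set, so this production goes in M[L, 'n']
L → P g num: PREDICT = { 'g', 'n' }
  'n' is in predict set, so this production goes in M[L, 'n']
L → g: PREDICT = { 'g' }
L → P num L: PREDICT = { 'g', 'n' }
  'n' is in predict set, so this production goes in M[L, 'n']

M[L, 'n'] = L → n, L → P g num, L → P num L  (a multiply-defined cell — the grammar is not LL(1))

Answer: L → n, L → P g num, L → P num L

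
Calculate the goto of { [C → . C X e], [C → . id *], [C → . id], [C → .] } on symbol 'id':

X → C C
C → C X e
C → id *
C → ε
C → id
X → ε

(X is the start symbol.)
{ [C → id . *], [C → id .] }

GOTO(I, 'id') = CLOSURE({ [A → αX.β] : [A → α.Xβ] ∈ I, X = 'id' })

Items with dot before 'id', with the dot advanced:
  [C → . id] → [C → id .]
  [C → . id *] → [C → id . *]
Closure adds nothing (no advanced item has the dot before a non-terminal).

GOTO = { [C → id . *], [C → id .] }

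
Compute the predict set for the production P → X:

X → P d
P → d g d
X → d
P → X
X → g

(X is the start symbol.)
PREDICT(P → X) = (FIRST(RHS) \ {ε}) ∪ (FOLLOW(P) if ε ∈ FIRST(RHS), i.e. RHS ⇒* ε)
FIRST(X) = { 'd', 'g' }
FIRST(X) = { 'd', 'g' }
ε ∉ FIRST(X), so FOLLOW(P) is not added.
PREDICT(P → X) = { 'd', 'g' }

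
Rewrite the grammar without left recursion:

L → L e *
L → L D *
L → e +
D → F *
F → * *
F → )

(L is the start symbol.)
L is directly left-recursive. The standard transformation for
  A → A α₁ | ... | A α_m | β₁ | ... | β_n
is
  A  → β₁ A' | ... | β_n A'
  A' → α₁ A' | ... | α_m A' | ε

L → e + becomes L → e + L'
L → L e * becomes L' → e * L'
L → L D * becomes L' → D * L'
Add L' → ε

Productions for other non-terminals are unchanged:
  D → F *
  F → * *
  F → )

Resulting grammar:
L → e + L'
L' → e * L'
L' → D * L'
L' → ε
D → F *
F → * *
F → )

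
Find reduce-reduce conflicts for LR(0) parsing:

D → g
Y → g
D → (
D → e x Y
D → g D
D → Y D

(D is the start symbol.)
Yes — I5: [D → g .] vs [Y → g .]

Augment with D' → D and build the canonical LR(0) collection (I0 = CLOSURE({[D' → . D]}), then GOTO on every symbol after a dot until no new states appear). It has 11 states:
  I0: { [D → . (], [D → . Y D], [D → . e x Y], [D → . g D], [D → . g], [D' → . D], [Y → . g] }  — shift
  I1: { [D → ( .] }  — reduce
  I2: { [D' → D .] }  — accept
  I3: { [D → . (], [D → . Y D], [D → . e x Y], [D → . g D], [D → . g], [D → Y . D], [Y → . g] }  — shift
  I4: { [D → e . x Y] }  — shift
  I5: { [D → . (], [D → . Y D], [D → . e x Y], [D → . g D], [D → . g], [D → g . D], [D → g .], [Y → . g], [Y → g .] }  — shift, 2 reduces
  I6: { [D → g D .] }  — reduce
  I7: { [D → e x . Y], [Y → . g] }  — shift
  I8: { [D → e x Y .] }  — reduce
  I9: { [Y → g .] }  — reduce
  I10: { [D → Y D .] }  — reduce

I5 contains complete items [D → g .], [Y → g .] — reduce-reduce conflict.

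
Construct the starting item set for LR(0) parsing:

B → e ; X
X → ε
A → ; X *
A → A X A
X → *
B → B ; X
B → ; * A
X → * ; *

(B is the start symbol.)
{ [B → . ; * A], [B → . B ; X], [B → . e ; X], [B' → . B] }

First, augment the grammar with B' → B
I₀ = CLOSURE({ [B' → . B] }):
  [B' → . B] has the dot before B: add [B → . e ; X], [B → . B ; X], [B → . ; * A]
No further items can be added.

I₀ = { [B → . ; * A], [B → . B ; X], [B → . e ; X], [B' → . B] }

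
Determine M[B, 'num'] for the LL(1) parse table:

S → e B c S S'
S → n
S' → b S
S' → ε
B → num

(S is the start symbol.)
To find M[B, 'num'], we find productions for B where 'num' is in the predict set (PREDICT(N → α) = (FIRST(α) \ {ε}) ∪ (FOLLOW(N) if α ⇒* ε)).

B → num: PREDICT = { 'num' }
  'num' is in predict set, so this production goes in M[B, 'num']

M[B, 'num'] = B → num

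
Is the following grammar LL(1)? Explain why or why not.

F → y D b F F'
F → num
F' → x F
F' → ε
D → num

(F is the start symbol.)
No. Predict set conflict for F': { 'x' }

Relevant sets:
  FOLLOW(F') = { $, 'x' }

For F:
  PREDICT(F → y D b F F') = { 'y' }
  PREDICT(F → num) = { 'num' }
For F':
  PREDICT(F' → x F) = { 'x' }
  PREDICT(F' → ε) = { $, 'x' }
D has a single production, so nothing to check there.

Conflict found: Predict set conflict for F': { 'x' }
The grammar is NOT LL(1).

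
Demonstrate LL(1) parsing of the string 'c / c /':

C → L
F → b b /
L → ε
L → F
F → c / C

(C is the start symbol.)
LL(1) parsing maintains a stack (initially the start symbol over $) and the input. At each step: if the stack top is a terminal, match it against the current input token; if it is a non-terminal N, replace it with the RHS of M[N, lookahead] (the unique production whose predict set contains the lookahead).

Stack is shown with the top on the left.

Stack    Input      Action
--------------------------
C $      c / c / $  output C → L
L $      c / c / $  output L → F
F $      c / c / $  output F → c / C
c / C $  c / c / $  match 'c'
/ C $    / c / $    match '/'
C $      c / $      output C → L
L $      c / $      output L → F
F $      c / $      output F → c / C
c / C $  c / $      match 'c'
/ C $    / $        match '/'
C $      $          output C → L
L $      $          output L → ε
$        $          accept

The string is accepted.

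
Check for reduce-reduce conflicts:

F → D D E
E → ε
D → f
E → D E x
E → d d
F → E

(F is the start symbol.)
A reduce-reduce conflict occurs when an LR(0) state has two complete items [A → α .] and [B → β .] — both call for a reduction, and with no lookahead the parser cannot choose between them.

Augment with F' → F and build the canonical LR(0) collection (I0 = CLOSURE({[F' → . F]}), then GOTO on every symbol after a dot until no new states appear). It has 12 states:
  I0: { [D → . f], [E → . D E x], [E → . d d], [E → .], [F → . D D E], [F → . E], [F' → . F] }  — shift, reduce
  I1: { [D → . f], [E → . D E x], [E → . d d], [E → .], [E → D . E x], [F → D . D E] }  — shift, reduce
  I2: { [F → E .] }  — reduce
  I3: { [F' → F .] }  — accept
  I4: { [E → d . d] }  — shift
  I5: { [D → f .] }  — reduce
  I6: { [E → d d .] }  — reduce
  I7: { [D → . f], [E → . D E x], [E → . d d], [E → .], [E → D . E x], [F → D D . E] }  — shift, reduce
  I8: { [E → D E . x] }  — shift
  I9: { [E → D E x .] }  — reduce
  I10: { [D → . f], [E → . D E x], [E → . d d], [E → .], [E → D . E x] }  — shift, reduce
  I11: { [E → D E . x], [F → D D E .] }  — shift, reduce

No state contains more than one complete item.

Answer: No reduce-reduce conflicts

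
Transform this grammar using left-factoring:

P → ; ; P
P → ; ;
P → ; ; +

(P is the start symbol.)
P → ; ; P'
P' → P
P' → ε
P' → +

Left-factoring transforms A → αβ₁ | αβ₂ into A → αA' and A' → β₁ | β₂
(α is the longest common prefix among the alternatives). Repeat until
no nonterminal has two alternatives with a common prefix.

Round 1: P has alternatives sharing prefix '; ;'. Introduce P': P → ; ; P'
  Add: P' → P
  Add: P' → ε
  Add: P' → +

No remaining common prefixes — done.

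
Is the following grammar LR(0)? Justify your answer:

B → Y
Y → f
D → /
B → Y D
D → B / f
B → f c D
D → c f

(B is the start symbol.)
A grammar is LR(0) if no state in the canonical LR(0) collection has:
  - both a shift item (dot before a terminal) and a complete item (shift-reduce conflict), or
  - two or more complete items (reduce-reduce conflict; the accept item [B' → B .] counts as a complete item here).

Augment with B' → B and build the canonical LR(0) collection (I0 = CLOSURE({[B' → . B]}), then GOTO on every symbol after a dot until no new states appear). It has 13 states:
  I0: { [B → . Y D], [B → . Y], [B → . f c D], [B' → . B], [Y → . f] }  — shift
  I1: { [B' → B .] }  — accept
  I2: { [B → . Y D], [B → . Y], [B → . f c D], [B → Y . D], [B → Y .], [D → . /], [D → . B / f], [D → . c f], [Y → . f] }  — shift, reduce
  I3: { [B → f . c D], [Y → f .] }  — shift, reduce
  I4: { [B → . Y D], [B → . Y], [B → . f c D], [B → f c . D], [D → . /], [D → . B / f], [D → . c f], [Y → . f] }  — shift
  I5: { [D → / .] }  — reduce
  I6: { [D → B . / f] }  — shift
  I7: { [B → f c D .] }  — reduce
  I8: { [D → c . f] }  — shift
  I9: { [D → c f .] }  — reduce
  I10: { [D → B / . f] }  — shift
  I11: { [D → B / f .] }  — reduce
  I12: { [B → Y D .] }  — reduce

Conflict in state I2:
  Shift-reduce conflict between [B → Y .] and [B → . f c D]
So the grammar is NOT LR(0).

Answer: No. Shift-reduce conflict between [B → Y .] and [B → . f c D]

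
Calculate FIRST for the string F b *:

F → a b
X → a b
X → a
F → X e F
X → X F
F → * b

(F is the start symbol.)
FIRST sets of the non-terminals involved (from the grammar, by fixed-point iteration):
  FIRST(F) = { '*', 'a' }

To compute FIRST(F b *), process the symbols left to right:
Symbol F is a non-terminal. Add FIRST(F) \ {ε} = { '*', 'a' }
F is not nullable (ε ∉ FIRST(F)), so stop here.
FIRST(F b *) = { '*', 'a' }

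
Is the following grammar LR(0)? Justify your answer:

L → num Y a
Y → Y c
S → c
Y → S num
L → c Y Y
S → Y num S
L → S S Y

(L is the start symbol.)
No. Shift-reduce conflict between [S → c .] and [S → . c]

A grammar is LR(0) if no state in the canonical LR(0) collection has:
  - both a shift item (dot before a terminal) and a complete item (shift-reduce conflict), or
  - two or more complete items (reduce-reduce conflict; the accept item [L' → L .] counts as a complete item here).

Augment with L' → L and build the canonical LR(0) collection (I0 = CLOSURE({[L' → . L]}), then GOTO on every symbol after a dot until no new states appear). It has 19 states:
  I0: { [L → . S S Y], [L → . c Y Y], [L → . num Y a], [L' → . L], [S → . Y num S], [S → . c], [Y → . S num], [Y → . Y c] }  — shift
  I1: { [L' → L .] }  — accept
  I2: { [L → S . S Y], [S → . Y num S], [S → . c], [Y → . S num], [Y → . Y c], [Y → S . num] }  — shift
  I3: { [S → Y . num S], [Y → Y . c] }  — shift
  I4: { [L → c . Y Y], [S → . Y num S], [S → . c], [S → c .], [Y → . S num], [Y → . Y c] }  — shift, reduce
  I5: { [L → num . Y a], [S → . Y num S], [S → . c], [Y → . S num], [Y → . Y c] }  — shift
  I6: { [Y → S . num] }  — shift
  I7: { [L → num Y . a], [S → Y . num S], [Y → Y . c] }  — shift
  I8: { [S → c .] }  — reduce
  I9: { [L → num Y a .] }  — reduce
  I10: { [Y → Y c .] }  — reduce
  I11: { [S → . Y num S], [S → . c], [S → Y num . S], [Y → . S num], [Y → . Y c] }  — shift
  I12: { [S → Y num S .], [Y → S . num] }  — shift, reduce
  I13: { [Y → S num .] }  — reduce
  I14: { [L → c Y . Y], [S → . Y num S], [S → . c], [S → Y . num S], [Y → . S num], [Y → . Y c], [Y → Y . c] }  — shift
  I15: { [L → c Y Y .], [S → Y . num S], [Y → Y . c] }  — shift, reduce
  I16: { [S → c .], [Y → Y c .] }  — 2 reduces
  I17: { [L → S S . Y], [S → . Y num S], [S → . c], [Y → . S num], [Y → . Y c], [Y → S . num] }  — shift
  I18: { [L → S S Y .], [S → Y . num S], [Y → Y . c] }  — shift, reduce

Conflict in state I4:
  Shift-reduce conflict between [S → c .] and [S → . c]
So the grammar is NOT LR(0).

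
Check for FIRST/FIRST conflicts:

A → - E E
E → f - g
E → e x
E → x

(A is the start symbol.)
No FIRST/FIRST conflicts.

Productions for E:
  E → f - g: FIRST = { 'f' }
  E → e x: FIRST = { 'e' }
  E → x: FIRST = { 'x' }
A has only one production, so no FIRST/FIRST conflict is possible there.

All alternatives of each non-terminal have pairwise disjoint FIRST sets.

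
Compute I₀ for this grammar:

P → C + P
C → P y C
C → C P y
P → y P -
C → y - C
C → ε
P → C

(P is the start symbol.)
{ [C → . C P y], [C → . P y C], [C → . y - C], [C → .], [P → . C + P], [P → . C], [P → . y P -], [P' → . P] }

First, augment the grammar with P' → P
I₀ = CLOSURE({ [P' → . P] }):
  [P' → . P] has the dot before P: add [P → . C + P], [P → . y P -], [P → . C]
  [P → . C + P] has the dot before C: add [C → . P y C], [C → . C P y], [C → . y - C], [C → .]
No further items can be added.

I₀ = { [C → . C P y], [C → . P y C], [C → . y - C], [C → .], [P → . C + P], [P → . C], [P → . y P -], [P' → . P] }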